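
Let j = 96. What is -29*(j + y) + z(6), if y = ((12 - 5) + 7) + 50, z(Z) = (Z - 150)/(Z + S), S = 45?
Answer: -78928/17 ≈ -4642.8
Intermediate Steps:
z(Z) = (-150 + Z)/(45 + Z) (z(Z) = (Z - 150)/(Z + 45) = (-150 + Z)/(45 + Z))
y = 64 (y = (7 + 7) + 50 = 14 + 50 = 64)
-29*(j + y) + z(6) = -29*(96 + 64) + (-150 + 6)/(45 + 6) = -29*160 - 144/51 = -4640 + (1/51)*(-144) = -4640 - 48/17 = -78928/17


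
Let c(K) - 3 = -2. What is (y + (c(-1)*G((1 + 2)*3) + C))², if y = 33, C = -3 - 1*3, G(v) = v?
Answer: 1296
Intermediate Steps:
C = -6 (C = -3 - 3 = -6)
c(K) = 1 (c(K) = 3 - 2 = 1)
(y + (c(-1)*G((1 + 2)*3) + C))² = (33 + (1*((1 + 2)*3) - 6))² = (33 + (1*(3*3) - 6))² = (33 + (1*9 - 6))² = (33 + (9 - 6))² = (33 + 3)² = 36² = 1296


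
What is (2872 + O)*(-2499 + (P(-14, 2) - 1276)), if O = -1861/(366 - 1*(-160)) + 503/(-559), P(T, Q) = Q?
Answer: -3181245588983/294034 ≈ -1.0819e+7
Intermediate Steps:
O = -1304877/294034 (O = -1861/(366 + 160) + 503*(-1/559) = -1861/526 - 503/559 = -1304877/294034 ≈ -4.4378)
(2872 + O)*(-2499 + (P(-14, 2) - 1276)) = (2872 - 1304877/294034)*(-2499 + (2 - 1276)) = 843160771*(-2499 - 1274)/294034 = (843160771/294034)*(-3773) = -3181245588983/294034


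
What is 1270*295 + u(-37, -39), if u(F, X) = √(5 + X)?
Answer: 374650 + I*√34 ≈ 3.7465e+5 + 5.831*I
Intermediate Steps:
1270*295 + u(-37, -39) = 1270*295 + √(5 - 39) = 374650 + √(-34) = 374650 + I*√34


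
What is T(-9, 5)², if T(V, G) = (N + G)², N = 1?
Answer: 1296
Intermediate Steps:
T(V, G) = (1 + G)²
T(-9, 5)² = ((1 + 5)²)² = (6²)² = 36² = 1296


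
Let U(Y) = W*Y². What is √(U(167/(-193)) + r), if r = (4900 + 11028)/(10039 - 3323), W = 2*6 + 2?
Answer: 8*√21089403547/324047 ≈ 3.5852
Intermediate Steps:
W = 14 (W = 12 + 2 = 14)
r = 3982/1679 (r = 15928/6716 = 15928*(1/6716) = 3982/1679 ≈ 2.3717)
U(Y) = 14*Y²
√(U(167/(-193)) + r) = √(14*(167/(-193))² + 3982/1679) = √(14*(167*(-1/193))² + 3982/1679) = √(14*(-167/193)² + 3982/1679) = √(14*(27889/37249) + 3982/1679) = √(390446/37249 + 3982/1679) = √(803884352/62541071) = 8*√21089403547/324047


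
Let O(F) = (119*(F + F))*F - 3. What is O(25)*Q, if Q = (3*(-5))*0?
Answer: 0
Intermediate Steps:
Q = 0 (Q = -15*0 = 0)
O(F) = -3 + 238*F² (O(F) = (119*(2*F))*F - 3 = (238*F)*F - 3 = 238*F² - 3 = -3 + 238*F²)
O(25)*Q = (-3 + 238*25²)*0 = (-3 + 238*625)*0 = (-3 + 148750)*0 = 148747*0 = 0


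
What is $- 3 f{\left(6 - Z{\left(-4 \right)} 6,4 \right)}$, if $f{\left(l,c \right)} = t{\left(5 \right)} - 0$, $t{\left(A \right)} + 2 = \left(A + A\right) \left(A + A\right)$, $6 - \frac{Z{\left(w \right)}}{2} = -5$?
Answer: $-294$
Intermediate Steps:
$Z{\left(w \right)} = 22$ ($Z{\left(w \right)} = 12 - -10 = 12 + 10 = 22$)
$t{\left(A \right)} = -2 + 4 A^{2}$ ($t{\left(A \right)} = -2 + \left(A + A\right) \left(A + A\right) = -2 + 2 A 2 A = -2 + 4 A^{2}$)
$f{\left(l,c \right)} = 98$ ($f{\left(l,c \right)} = \left(-2 + 4 \cdot 5^{2}\right) - 0 = \left(-2 + 4 \cdot 25\right) + 0 = \left(-2 + 100\right) + 0 = 98 + 0 = 98$)
$- 3 f{\left(6 - Z{\left(-4 \right)} 6,4 \right)} = \left(-3\right) 98 = -294$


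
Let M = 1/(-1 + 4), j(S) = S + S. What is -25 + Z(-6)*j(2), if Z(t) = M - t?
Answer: ⅓ ≈ 0.33333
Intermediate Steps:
j(S) = 2*S
M = ⅓ (M = 1/3 = ⅓ ≈ 0.33333)
Z(t) = ⅓ - t
-25 + Z(-6)*j(2) = -25 + (⅓ - 1*(-6))*(2*2) = -25 + (⅓ + 6)*4 = -25 + (19/3)*4 = -25 + 76/3 = ⅓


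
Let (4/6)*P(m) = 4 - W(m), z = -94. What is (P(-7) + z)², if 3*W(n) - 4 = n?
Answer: 29929/4 ≈ 7482.3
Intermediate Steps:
W(n) = 4/3 + n/3
P(m) = 4 - m/2 (P(m) = 3*(4 - (4/3 + m/3))/2 = 3*(4 + (-4/3 - m/3))/2 = 3*(8/3 - m/3)/2 = 4 - m/2)
(P(-7) + z)² = ((4 - ½*(-7)) - 94)² = ((4 + 7/2) - 94)² = (15/2 - 94)² = (-173/2)² = 29929/4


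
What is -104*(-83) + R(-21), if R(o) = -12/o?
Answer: 60428/7 ≈ 8632.6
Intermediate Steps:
-104*(-83) + R(-21) = -104*(-83) - 12/(-21) = 8632 - 12*(-1/21) = 8632 + 4/7 = 60428/7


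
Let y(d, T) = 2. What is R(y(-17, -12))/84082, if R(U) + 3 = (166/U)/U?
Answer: 77/168164 ≈ 0.00045789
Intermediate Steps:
R(U) = -3 + 166/U² (R(U) = -3 + (166/U)/U = -3 + 166/U²)
R(y(-17, -12))/84082 = (-3 + 166/2²)/84082 = (-3 + 166*(¼))*(1/84082) = (-3 + 83/2)*(1/84082) = (77/2)*(1/84082) = 77/168164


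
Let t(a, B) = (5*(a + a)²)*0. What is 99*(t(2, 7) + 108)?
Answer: 10692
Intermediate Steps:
t(a, B) = 0 (t(a, B) = (5*(2*a)²)*0 = (5*(4*a²))*0 = (20*a²)*0 = 0)
99*(t(2, 7) + 108) = 99*(0 + 108) = 99*108 = 10692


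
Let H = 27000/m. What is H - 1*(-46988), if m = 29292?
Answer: 114699958/2441 ≈ 46989.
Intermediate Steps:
H = 2250/2441 (H = 27000/29292 = 27000*(1/29292) = 2250/2441 ≈ 0.92175)
H - 1*(-46988) = 2250/2441 - 1*(-46988) = 2250/2441 + 46988 = 114699958/2441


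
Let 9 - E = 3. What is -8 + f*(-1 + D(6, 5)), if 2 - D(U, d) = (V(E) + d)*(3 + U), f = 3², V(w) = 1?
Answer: -485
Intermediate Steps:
E = 6 (E = 9 - 1*3 = 9 - 3 = 6)
f = 9
D(U, d) = 2 - (1 + d)*(3 + U)
-8 + f*(-1 + D(6, 5)) = -8 + 9*(-1 + (-1 - 1*6 - 3*5 - 1*6*5)) = -8 + 9*(-1 + (-1 - 6 - 15 - 30)) = -8 + 9*(-1 - 52) = -8 + 9*(-53) = -8 - 477 = -485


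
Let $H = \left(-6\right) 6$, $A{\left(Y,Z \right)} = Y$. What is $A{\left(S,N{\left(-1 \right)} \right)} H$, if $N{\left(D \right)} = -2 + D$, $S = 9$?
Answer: $-324$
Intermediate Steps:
$H = -36$
$A{\left(S,N{\left(-1 \right)} \right)} H = 9 \left(-36\right) = -324$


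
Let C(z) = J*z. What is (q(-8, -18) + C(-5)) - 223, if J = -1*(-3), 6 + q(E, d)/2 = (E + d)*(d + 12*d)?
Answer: 11918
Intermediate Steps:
q(E, d) = -12 + 26*d*(E + d) (q(E, d) = -12 + 2*((E + d)*(d + 12*d)) = -12 + 2*((E + d)*(13*d)) = -12 + 2*(13*d*(E + d)) = -12 + 26*d*(E + d))
J = 3
C(z) = 3*z
(q(-8, -18) + C(-5)) - 223 = ((-12 + 26*(-18)**2 + 26*(-8)*(-18)) + 3*(-5)) - 223 = ((-12 + 26*324 + 3744) - 15) - 223 = ((-12 + 8424 + 3744) - 15) - 223 = (12156 - 15) - 223 = 12141 - 223 = 11918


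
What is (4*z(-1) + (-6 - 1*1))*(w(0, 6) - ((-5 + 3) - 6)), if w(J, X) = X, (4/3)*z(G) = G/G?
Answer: -56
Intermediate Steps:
z(G) = 3/4 (z(G) = 3*(G/G)/4 = (3/4)*1 = 3/4)
(4*z(-1) + (-6 - 1*1))*(w(0, 6) - ((-5 + 3) - 6)) = (4*(3/4) + (-6 - 1*1))*(6 - ((-5 + 3) - 6)) = (3 + (-6 - 1))*(6 - (-2 - 6)) = (3 - 7)*(6 - 1*(-8)) = -4*(6 + 8) = -4*14 = -56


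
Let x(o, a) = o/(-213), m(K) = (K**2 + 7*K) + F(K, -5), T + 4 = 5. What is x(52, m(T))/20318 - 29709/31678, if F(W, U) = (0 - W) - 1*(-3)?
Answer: -64287148331/68546978826 ≈ -0.93786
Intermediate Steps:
T = 1 (T = -4 + 5 = 1)
F(W, U) = 3 - W (F(W, U) = -W + 3 = 3 - W)
m(K) = 3 + K**2 + 6*K (m(K) = (K**2 + 7*K) + (3 - K) = 3 + K**2 + 6*K)
x(o, a) = -o/213 (x(o, a) = o*(-1/213) = -o/213)
x(52, m(T))/20318 - 29709/31678 = -1/213*52/20318 - 29709/31678 = -52/213*1/20318 - 29709*1/31678 = -26/2163867 - 29709/31678 = -64287148331/68546978826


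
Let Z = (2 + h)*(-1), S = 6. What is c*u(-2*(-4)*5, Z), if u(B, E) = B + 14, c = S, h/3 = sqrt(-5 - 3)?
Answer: 324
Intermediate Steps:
h = 6*I*sqrt(2) (h = 3*sqrt(-5 - 3) = 3*sqrt(-8) = 3*(2*I*sqrt(2)) = 6*I*sqrt(2) ≈ 8.4853*I)
c = 6
Z = -2 - 6*I*sqrt(2) (Z = (2 + 6*I*sqrt(2))*(-1) = -2 - 6*I*sqrt(2) ≈ -2.0 - 8.4853*I)
u(B, E) = 14 + B
c*u(-2*(-4)*5, Z) = 6*(14 - 2*(-4)*5) = 6*(14 + 8*5) = 6*(14 + 40) = 6*54 = 324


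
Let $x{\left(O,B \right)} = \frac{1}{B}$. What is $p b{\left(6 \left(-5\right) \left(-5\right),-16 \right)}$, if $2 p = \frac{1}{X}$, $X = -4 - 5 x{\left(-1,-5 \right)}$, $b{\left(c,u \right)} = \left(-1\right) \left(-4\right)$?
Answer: $- \frac{2}{3} \approx -0.66667$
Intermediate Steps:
$b{\left(c,u \right)} = 4$
$X = -3$ ($X = -4 - \frac{5}{-5} = -4 - -1 = -4 + 1 = -3$)
$p = - \frac{1}{6}$ ($p = \frac{1}{2 \left(-3\right)} = \frac{1}{2} \left(- \frac{1}{3}\right) = - \frac{1}{6} \approx -0.16667$)
$p b{\left(6 \left(-5\right) \left(-5\right),-16 \right)} = \left(- \frac{1}{6}\right) 4 = - \frac{2}{3}$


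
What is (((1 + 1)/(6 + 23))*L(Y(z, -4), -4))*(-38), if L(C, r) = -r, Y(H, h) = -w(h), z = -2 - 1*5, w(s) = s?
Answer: -304/29 ≈ -10.483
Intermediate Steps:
z = -7 (z = -2 - 5 = -7)
Y(H, h) = -h
(((1 + 1)/(6 + 23))*L(Y(z, -4), -4))*(-38) = (((1 + 1)/(6 + 23))*(-1*(-4)))*(-38) = ((2/29)*4)*(-38) = (8/29)*(-38) = -304/29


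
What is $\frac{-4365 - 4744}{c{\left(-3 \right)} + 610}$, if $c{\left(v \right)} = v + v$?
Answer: $- \frac{9109}{604} \approx -15.081$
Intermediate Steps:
$c{\left(v \right)} = 2 v$
$\frac{-4365 - 4744}{c{\left(-3 \right)} + 610} = \frac{-4365 - 4744}{2 \left(-3\right) + 610} = - \frac{9109}{-6 + 610} = - \frac{9109}{604}$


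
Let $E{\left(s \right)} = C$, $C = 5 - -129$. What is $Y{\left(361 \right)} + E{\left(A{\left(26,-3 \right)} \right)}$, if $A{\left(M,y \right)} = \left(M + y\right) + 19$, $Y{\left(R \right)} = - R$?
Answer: $-227$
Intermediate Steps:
$C = 134$ ($C = 5 + 129 = 134$)
$A{\left(M,y \right)} = 19 + M + y$
$E{\left(s \right)} = 134$
$Y{\left(361 \right)} + E{\left(A{\left(26,-3 \right)} \right)} = \left(-1\right) 361 + 134 = -361 + 134 = -227$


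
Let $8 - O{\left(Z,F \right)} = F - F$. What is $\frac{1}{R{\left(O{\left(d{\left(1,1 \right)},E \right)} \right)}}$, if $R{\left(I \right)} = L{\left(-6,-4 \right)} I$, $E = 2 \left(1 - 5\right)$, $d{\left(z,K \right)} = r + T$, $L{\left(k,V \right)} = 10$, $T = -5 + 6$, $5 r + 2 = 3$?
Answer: $\frac{1}{80} \approx 0.0125$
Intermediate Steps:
$r = \frac{1}{5}$ ($r = - \frac{2}{5} + \frac{1}{5} \cdot 3 = - \frac{2}{5} + \frac{3}{5} = \frac{1}{5} \approx 0.2$)
$T = 1$
$d{\left(z,K \right)} = \frac{6}{5}$ ($d{\left(z,K \right)} = \frac{1}{5} + 1 = \frac{6}{5}$)
$E = -8$ ($E = 2 \left(-4\right) = -8$)
$O{\left(Z,F \right)} = 8$ ($O{\left(Z,F \right)} = 8 - \left(F - F\right) = 8 - 0 = 8 + 0 = 8$)
$R{\left(I \right)} = 10 I$
$\frac{1}{R{\left(O{\left(d{\left(1,1 \right)},E \right)} \right)}} = \frac{1}{10 \cdot 8} = \frac{1}{80}$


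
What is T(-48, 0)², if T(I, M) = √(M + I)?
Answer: -48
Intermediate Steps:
T(I, M) = √(I + M)
T(-48, 0)² = (√(-48 + 0))² = (√(-48))² = (4*I*√3)² = -48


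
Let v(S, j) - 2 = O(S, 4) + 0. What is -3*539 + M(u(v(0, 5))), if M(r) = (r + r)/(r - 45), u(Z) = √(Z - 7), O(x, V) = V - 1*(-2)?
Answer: -35575/22 ≈ -1617.0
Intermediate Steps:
O(x, V) = 2 + V (O(x, V) = V + 2 = 2 + V)
v(S, j) = 8 (v(S, j) = 2 + ((2 + 4) + 0) = 2 + (6 + 0) = 2 + 6 = 8)
u(Z) = √(-7 + Z)
M(r) = 2*r/(-45 + r) (M(r) = (2*r)/(-45 + r) = 2*r/(-45 + r))
-3*539 + M(u(v(0, 5))) = -3*539 + 2*√(-7 + 8)/(-45 + √(-7 + 8)) = -1617 + 2*√1/(-45 + √1) = -1617 + 2*1/(-45 + 1) = -1617 + 2*1/(-44) = -1617 + 2*1*(-1/44) = -1617 - 1/22 = -35575/22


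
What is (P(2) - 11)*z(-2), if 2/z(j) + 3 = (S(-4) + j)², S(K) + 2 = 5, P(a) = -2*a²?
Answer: 19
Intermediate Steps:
S(K) = 3 (S(K) = -2 + 5 = 3)
z(j) = 2/(-3 + (3 + j)²)
(P(2) - 11)*z(-2) = (-2*2² - 11)*(2/(-3 + (3 - 2)²)) = (-2*4 - 11)*(2/(-3 + 1²)) = (-8 - 11)*(2/(-3 + 1)) = -38/(-2) = -38*(-1)/2 = -19*(-1) = 19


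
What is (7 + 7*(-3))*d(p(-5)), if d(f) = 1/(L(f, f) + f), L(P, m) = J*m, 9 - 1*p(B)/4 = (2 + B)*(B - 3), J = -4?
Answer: -7/90 ≈ -0.077778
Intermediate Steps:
p(B) = 36 - 4*(-3 + B)*(2 + B) (p(B) = 36 - 4*(2 + B)*(B - 3) = 36 - 4*(2 + B)*(-3 + B) = 36 - 4*(-3 + B)*(2 + B))
L(P, m) = -4*m
d(f) = -1/(3*f) (d(f) = 1/(-4*f + f) = 1/(-3*f) = -1/(3*f))
(7 + 7*(-3))*d(p(-5)) = (7 + 7*(-3))*(-1/(3*(60 - 4*(-5)² + 4*(-5)))) = (7 - 21)*(-1/(3*(60 - 4*25 - 20))) = -(-14)/(3*(60 - 100 - 20)) = -(-14)/(3*(-60)) = -(-14)*(-1)/(3*60) = -14*1/180 = -7/90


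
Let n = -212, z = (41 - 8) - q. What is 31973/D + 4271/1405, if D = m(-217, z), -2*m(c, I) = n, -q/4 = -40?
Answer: 45374791/148930 ≈ 304.67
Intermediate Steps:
q = 160 (q = -4*(-40) = 160)
z = -127 (z = (41 - 8) - 1*160 = 33 - 160 = -127)
m(c, I) = 106 (m(c, I) = -½*(-212) = 106)
D = 106
31973/D + 4271/1405 = 31973/106 + 4271/1405 = 45374791/148930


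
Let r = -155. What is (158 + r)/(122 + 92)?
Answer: 3/214 ≈ 0.014019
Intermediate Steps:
(158 + r)/(122 + 92) = (158 - 155)/(122 + 92) = 3/214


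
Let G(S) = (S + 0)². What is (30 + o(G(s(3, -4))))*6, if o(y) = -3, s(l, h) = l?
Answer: 162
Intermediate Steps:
G(S) = S²
(30 + o(G(s(3, -4))))*6 = (30 - 3)*6 = 27*6 = 162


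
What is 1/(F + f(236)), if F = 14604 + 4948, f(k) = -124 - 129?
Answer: 1/19299 ≈ 5.1816e-5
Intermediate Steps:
f(k) = -253
F = 19552
1/(F + f(236)) = 1/(19552 - 253) = 1/19299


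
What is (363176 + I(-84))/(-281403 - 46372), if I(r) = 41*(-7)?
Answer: -362889/327775 ≈ -1.1071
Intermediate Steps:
I(r) = -287
(363176 + I(-84))/(-281403 - 46372) = (363176 - 287)/(-281403 - 46372) = 362889/(-327775) = 362889*(-1/327775) = -362889/327775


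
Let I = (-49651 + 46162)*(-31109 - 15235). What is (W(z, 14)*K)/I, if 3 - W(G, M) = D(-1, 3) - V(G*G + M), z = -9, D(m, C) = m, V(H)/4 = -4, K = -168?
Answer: 28/2245753 ≈ 1.2468e-5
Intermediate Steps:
V(H) = -16 (V(H) = 4*(-4) = -16)
I = 161694216 (I = -3489*(-46344) = 161694216)
W(G, M) = -12 (W(G, M) = 3 - (-1 - 1*(-16)) = 3 - (-1 + 16) = 3 - 1*15 = 3 - 15 = -12)
(W(z, 14)*K)/I = -12*(-168)/161694216 = 2016*(1/161694216) = 28/2245753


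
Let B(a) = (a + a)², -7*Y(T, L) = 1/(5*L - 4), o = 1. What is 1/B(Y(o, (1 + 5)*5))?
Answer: 261121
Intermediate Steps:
Y(T, L) = -1/(7*(-4 + 5*L)) (Y(T, L) = -1/(7*(5*L - 4)) = -1/(7*(-4 + 5*L)))
B(a) = 4*a² (B(a) = (2*a)² = 4*a²)
1/B(Y(o, (1 + 5)*5)) = 1/(4*(-1/(-28 + 35*((1 + 5)*5)))²) = 1/(4*(-1/(-28 + 35*(6*5)))²) = 1/(4*(-1/(-28 + 35*30))²) = 1/(4*(-1/(-28 + 1050))²) = 1/(4*(-1/1022)²) = 1/(4*(1/1044484)) = 1/(1/261121) = 261121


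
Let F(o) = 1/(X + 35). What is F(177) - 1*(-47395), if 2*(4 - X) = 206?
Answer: 3033279/64 ≈ 47395.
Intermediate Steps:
X = -99 (X = 4 - 1/2*206 = 4 - 103 = -99)
F(o) = -1/64 (F(o) = 1/(-99 + 35) = 1/(-64) = -1/64)
F(177) - 1*(-47395) = -1/64 - 1*(-47395) = -1/64 + 47395 = 3033279/64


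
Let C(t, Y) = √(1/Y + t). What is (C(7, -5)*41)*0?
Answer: 0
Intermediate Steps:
C(t, Y) = √(t + 1/Y)
(C(7, -5)*41)*0 = (√(7 + 1/(-5))*41)*0 = (√(7 - ⅕)*41)*0 = (√(34/5)*41)*0 = ((√170/5)*41)*0 = (41*√170/5)*0 = 0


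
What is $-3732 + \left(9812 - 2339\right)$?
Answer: $3741$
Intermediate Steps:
$-3732 + \left(9812 - 2339\right) = -3732 + 7473 = 3741$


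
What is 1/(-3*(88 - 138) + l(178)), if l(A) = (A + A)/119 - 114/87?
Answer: 3451/523452 ≈ 0.0065928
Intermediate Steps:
l(A) = -38/29 + 2*A/119 (l(A) = (2*A)*(1/119) - 114*1/87 = 2*A/119 - 38/29 = -38/29 + 2*A/119)
1/(-3*(88 - 138) + l(178)) = 1/(-3*(88 - 138) + (-38/29 + (2/119)*178)) = 1/(-3*(-50) + (-38/29 + 356/119)) = 1/(150 + 5802/3451) = 1/(523452/3451) = 3451/523452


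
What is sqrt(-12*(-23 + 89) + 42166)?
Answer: sqrt(41374) ≈ 203.41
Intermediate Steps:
sqrt(-12*(-23 + 89) + 42166) = sqrt(-12*66 + 42166) = sqrt(-792 + 42166) = sqrt(41374)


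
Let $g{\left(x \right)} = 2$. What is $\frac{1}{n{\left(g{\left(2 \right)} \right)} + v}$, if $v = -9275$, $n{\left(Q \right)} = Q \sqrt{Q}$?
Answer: $- \frac{9275}{86025617} - \frac{2 \sqrt{2}}{86025617} \approx -0.00010785$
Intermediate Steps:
$n{\left(Q \right)} = Q^{\frac{3}{2}}$
$\frac{1}{n{\left(g{\left(2 \right)} \right)} + v} = \frac{1}{2^{\frac{3}{2}} - 9275} = \frac{1}{2 \sqrt{2} - 9275} = \frac{1}{-9275 + 2 \sqrt{2}}$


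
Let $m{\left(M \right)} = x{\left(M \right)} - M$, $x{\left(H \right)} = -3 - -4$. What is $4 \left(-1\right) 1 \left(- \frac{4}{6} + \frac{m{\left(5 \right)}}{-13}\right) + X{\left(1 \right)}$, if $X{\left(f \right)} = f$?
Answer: $\frac{95}{39} \approx 2.4359$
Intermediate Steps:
$x{\left(H \right)} = 1$ ($x{\left(H \right)} = -3 + 4 = 1$)
$m{\left(M \right)} = 1 - M$
$4 \left(-1\right) 1 \left(- \frac{4}{6} + \frac{m{\left(5 \right)}}{-13}\right) + X{\left(1 \right)} = 4 \left(-1\right) 1 \left(- \frac{4}{6} + \frac{1 - 5}{-13}\right) + 1 = \left(-4\right) 1 \left(\left(-4\right) \frac{1}{6} + \left(1 - 5\right) \left(- \frac{1}{13}\right)\right) + 1 = - 4 \left(- \frac{2}{3} - - \frac{4}{13}\right) + 1 = - 4 \left(- \frac{2}{3} + \frac{4}{13}\right) + 1 = \left(-4\right) \left(- \frac{14}{39}\right) + 1 = \frac{56}{39} + 1 = \frac{95}{39}$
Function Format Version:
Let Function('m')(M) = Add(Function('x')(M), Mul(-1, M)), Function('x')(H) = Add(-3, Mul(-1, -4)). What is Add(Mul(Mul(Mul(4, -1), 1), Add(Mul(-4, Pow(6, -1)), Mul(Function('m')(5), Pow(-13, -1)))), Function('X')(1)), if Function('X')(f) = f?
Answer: Rational(95, 39) ≈ 2.4359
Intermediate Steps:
Function('x')(H) = 1 (Function('x')(H) = Add(-3, 4) = 1)
Function('m')(M) = Add(1, Mul(-1, M))
Add(Mul(Mul(Mul(4, -1), 1), Add(Mul(-4, Pow(6, -1)), Mul(Function('m')(5), Pow(-13, -1)))), Function('X')(1)) = Add(Mul(Mul(Mul(4, -1), 1), Add(Mul(-4, Pow(6, -1)), Mul(Add(1, Mul(-1, 5)), Pow(-13, -1)))), 1) = Add(Mul(Mul(-4, 1), Add(Mul(-4, Rational(1, 6)), Mul(Add(1, -5), Rational(-1, 13)))), 1) = Add(Mul(-4, Add(Rational(-2, 3), Mul(-4, Rational(-1, 13)))), 1) = Add(Mul(-4, Add(Rational(-2, 3), Rational(4, 13))), 1) = Add(Mul(-4, Rational(-14, 39)), 1) = Add(Rational(56, 39), 1) = Rational(95, 39)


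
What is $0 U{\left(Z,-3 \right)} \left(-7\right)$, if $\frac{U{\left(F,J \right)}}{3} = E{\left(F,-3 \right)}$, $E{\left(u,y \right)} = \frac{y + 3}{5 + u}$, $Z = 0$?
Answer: $0$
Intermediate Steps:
$E{\left(u,y \right)} = \frac{3 + y}{5 + u}$
$U{\left(F,J \right)} = 0$ ($U{\left(F,J \right)} = 3 \frac{3 - 3}{5 + F} = 3 \frac{1}{5 + F} 0 = 3 \cdot 0 = 0$)
$0 U{\left(Z,-3 \right)} \left(-7\right) = 0 \cdot 0 \left(-7\right) = 0 \left(-7\right) = 0$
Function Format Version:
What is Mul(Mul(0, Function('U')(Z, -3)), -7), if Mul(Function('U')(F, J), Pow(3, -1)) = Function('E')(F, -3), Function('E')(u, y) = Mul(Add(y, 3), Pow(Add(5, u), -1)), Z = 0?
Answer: 0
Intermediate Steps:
Function('E')(u, y) = Mul(Pow(Add(5, u), -1), Add(3, y)) (Function('E')(u, y) = Mul(Add(3, y), Pow(Add(5, u), -1)) = Mul(Pow(Add(5, u), -1), Add(3, y)))
Function('U')(F, J) = 0 (Function('U')(F, J) = Mul(3, Mul(Pow(Add(5, F), -1), Add(3, -3))) = Mul(3, Mul(Pow(Add(5, F), -1), 0)) = Mul(3, 0) = 0)
Mul(Mul(0, Function('U')(Z, -3)), -7) = Mul(Mul(0, 0), -7) = Mul(0, -7) = 0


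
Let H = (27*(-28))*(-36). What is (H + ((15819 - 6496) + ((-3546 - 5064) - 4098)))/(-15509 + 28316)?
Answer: 23831/12807 ≈ 1.8608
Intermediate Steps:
H = 27216 (H = -756*(-36) = 27216)
(H + ((15819 - 6496) + ((-3546 - 5064) - 4098)))/(-15509 + 28316) = (27216 + ((15819 - 6496) + ((-3546 - 5064) - 4098)))/(-15509 + 28316) = (27216 + (9323 + (-8610 - 4098)))/12807 = (27216 + (9323 - 12708))*(1/12807) = (27216 - 3385)*(1/12807) = 23831*(1/12807) = 23831/12807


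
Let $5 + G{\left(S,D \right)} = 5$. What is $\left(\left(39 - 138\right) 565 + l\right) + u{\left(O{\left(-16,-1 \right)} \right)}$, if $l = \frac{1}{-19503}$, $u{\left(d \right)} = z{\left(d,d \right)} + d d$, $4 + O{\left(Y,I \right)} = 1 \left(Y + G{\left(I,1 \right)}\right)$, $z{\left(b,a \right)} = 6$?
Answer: $- \frac{1082982088}{19503} \approx -55529.0$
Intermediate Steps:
$G{\left(S,D \right)} = 0$ ($G{\left(S,D \right)} = -5 + 5 = 0$)
$O{\left(Y,I \right)} = -4 + Y$ ($O{\left(Y,I \right)} = -4 + 1 \left(Y + 0\right) = -4 + 1 Y = -4 + Y$)
$u{\left(d \right)} = 6 + d^{2}$ ($u{\left(d \right)} = 6 + d d = 6 + d^{2}$)
$l = - \frac{1}{19503} \approx -5.1274 \cdot 10^{-5}$
$\left(\left(39 - 138\right) 565 + l\right) + u{\left(O{\left(-16,-1 \right)} \right)} = \left(\left(39 - 138\right) 565 - \frac{1}{19503}\right) + \left(6 + \left(-4 - 16\right)^{2}\right) = \left(\left(-99\right) 565 - \frac{1}{19503}\right) + \left(6 + \left(-20\right)^{2}\right) = \left(-55935 - \frac{1}{19503}\right) + \left(6 + 400\right) = - \frac{1090900306}{19503} + 406 = - \frac{1082982088}{19503}$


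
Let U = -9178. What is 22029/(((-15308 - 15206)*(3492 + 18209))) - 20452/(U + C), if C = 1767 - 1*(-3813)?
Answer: 6771457164793/1191269580886 ≈ 5.6842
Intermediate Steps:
C = 5580 (C = 1767 + 3813 = 5580)
22029/(((-15308 - 15206)*(3492 + 18209))) - 20452/(U + C) = 22029/(((-15308 - 15206)*(3492 + 18209))) - 20452/(-9178 + 5580) = 22029/((-30514*21701)) - 20452/(-3598) = 22029/(-662184314) - 20452*(-1/3598) = 22029*(-1/662184314) + 10226/1799 = -22029/662184314 + 10226/1799 = 6771457164793/1191269580886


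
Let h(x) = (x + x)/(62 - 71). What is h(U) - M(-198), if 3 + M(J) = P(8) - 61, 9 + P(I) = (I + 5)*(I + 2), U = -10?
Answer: -493/9 ≈ -54.778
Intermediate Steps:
P(I) = -9 + (2 + I)*(5 + I) (P(I) = -9 + (I + 5)*(I + 2) = -9 + (5 + I)*(2 + I) = -9 + (2 + I)*(5 + I))
h(x) = -2*x/9 (h(x) = (2*x)/(-9) = (2*x)*(-⅑) = -2*x/9)
M(J) = 57 (M(J) = -3 + ((1 + 8² + 7*8) - 61) = -3 + ((1 + 64 + 56) - 61) = -3 + (121 - 61) = -3 + 60 = 57)
h(U) - M(-198) = -2/9*(-10) - 1*57 = 20/9 - 57 = -493/9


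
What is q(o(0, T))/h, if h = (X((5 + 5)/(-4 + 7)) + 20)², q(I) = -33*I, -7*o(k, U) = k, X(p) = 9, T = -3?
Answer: 0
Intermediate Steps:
o(k, U) = -k/7
h = 841 (h = (9 + 20)² = 29² = 841)
q(o(0, T))/h = -(-33)*0/7/841 = -33*0*(1/841) = 0*(1/841) = 0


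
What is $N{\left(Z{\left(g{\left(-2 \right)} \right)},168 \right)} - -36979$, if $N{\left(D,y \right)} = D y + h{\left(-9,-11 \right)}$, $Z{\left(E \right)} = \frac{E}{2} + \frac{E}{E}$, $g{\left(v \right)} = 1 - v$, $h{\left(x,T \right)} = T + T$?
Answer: $37377$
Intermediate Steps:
$h{\left(x,T \right)} = 2 T$
$Z{\left(E \right)} = 1 + \frac{E}{2}$ ($Z{\left(E \right)} = E \frac{1}{2} + 1 = \frac{E}{2} + 1 = 1 + \frac{E}{2}$)
$N{\left(D,y \right)} = -22 + D y$ ($N{\left(D,y \right)} = D y + 2 \left(-11\right) = D y - 22 = -22 + D y$)
$N{\left(Z{\left(g{\left(-2 \right)} \right)},168 \right)} - -36979 = \left(-22 + \left(1 + \frac{1 - -2}{2}\right) 168\right) - -36979 = \left(-22 + \left(1 + \frac{1 + 2}{2}\right) 168\right) + 36979 = \left(-22 + \left(1 + \frac{1}{2} \cdot 3\right) 168\right) + 36979 = \left(-22 + \left(1 + \frac{3}{2}\right) 168\right) + 36979 = \left(-22 + \frac{5}{2} \cdot 168\right) + 36979 = \left(-22 + 420\right) + 36979 = 398 + 36979 = 37377$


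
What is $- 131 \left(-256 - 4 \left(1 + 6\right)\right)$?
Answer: $37204$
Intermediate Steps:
$- 131 \left(-256 - 4 \left(1 + 6\right)\right) = - 131 \left(-256 - 28\right) = \left(-131\right) \left(-284\right) = 37204$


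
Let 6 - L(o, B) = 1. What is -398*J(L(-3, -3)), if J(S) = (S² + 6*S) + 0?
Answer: -21890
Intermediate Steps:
L(o, B) = 5 (L(o, B) = 6 - 1*1 = 6 - 1 = 5)
J(S) = S² + 6*S
-398*J(L(-3, -3)) = -1990*(6 + 5) = -1990*11 = -398*55 = -21890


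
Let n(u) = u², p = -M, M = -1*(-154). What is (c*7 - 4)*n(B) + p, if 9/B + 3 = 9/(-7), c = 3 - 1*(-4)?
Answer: 889/20 ≈ 44.450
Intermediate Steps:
c = 7 (c = 3 + 4 = 7)
M = 154
B = -21/10 (B = 9/(-3 + 9/(-7)) = 9/(-3 + 9*(-⅐)) = 9/(-3 - 9/7) = 9/(-30/7) = 9*(-7/30) = -21/10 ≈ -2.1000)
p = -154 (p = -1*154 = -154)
(c*7 - 4)*n(B) + p = (7*7 - 4)*(-21/10)² - 154 = (49 - 4)*(441/100) - 154 = 45*(441/100) - 154 = 3969/20 - 154 = 889/20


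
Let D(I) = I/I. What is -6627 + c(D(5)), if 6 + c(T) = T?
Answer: -6632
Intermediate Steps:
D(I) = 1
c(T) = -6 + T
-6627 + c(D(5)) = -6627 + (-6 + 1) = -6627 - 5 = -6632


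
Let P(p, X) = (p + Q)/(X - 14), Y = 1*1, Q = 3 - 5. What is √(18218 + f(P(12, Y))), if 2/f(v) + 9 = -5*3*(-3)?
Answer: 5*√26234/6 ≈ 134.97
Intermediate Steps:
Q = -2
Y = 1
P(p, X) = (-2 + p)/(-14 + X) (P(p, X) = (p - 2)/(X - 14) = (-2 + p)/(-14 + X))
f(v) = 1/18 (f(v) = 2/(-9 - 5*3*(-3)) = 2/(-9 - 15*(-3)) = 2/(-9 + 45) = 2/36 = 2*(1/36) = 1/18)
√(18218 + f(P(12, Y))) = √(18218 + 1/18) = √(327925/18) = 5*√26234/6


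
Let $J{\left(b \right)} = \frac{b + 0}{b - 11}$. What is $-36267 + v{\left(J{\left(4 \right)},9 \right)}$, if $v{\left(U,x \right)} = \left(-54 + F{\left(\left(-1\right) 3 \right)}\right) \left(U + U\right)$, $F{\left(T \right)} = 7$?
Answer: $- \frac{253493}{7} \approx -36213.0$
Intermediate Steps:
$J{\left(b \right)} = \frac{b}{-11 + b}$
$v{\left(U,x \right)} = - 94 U$ ($v{\left(U,x \right)} = \left(-54 + 7\right) \left(U + U\right) = - 47 \cdot 2 U = - 94 U$)
$-36267 + v{\left(J{\left(4 \right)},9 \right)} = -36267 - 94 \frac{4}{-11 + 4} = -36267 - 94 \frac{4}{-7} = -36267 - 94 \cdot 4 \left(- \frac{1}{7}\right) = -36267 - - \frac{376}{7} = -36267 + \frac{376}{7} = - \frac{253493}{7}$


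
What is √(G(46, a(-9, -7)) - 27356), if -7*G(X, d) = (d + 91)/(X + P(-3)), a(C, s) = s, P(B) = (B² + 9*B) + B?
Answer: 2*I*√170978/5 ≈ 165.4*I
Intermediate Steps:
P(B) = B² + 10*B
G(X, d) = -(91 + d)/(7*(-21 + X)) (G(X, d) = -(d + 91)/(7*(X - 3*(10 - 3))) = -(91 + d)/(7*(X - 3*7)) = -(91 + d)/(7*(X - 21)) = -(91 + d)/(7*(-21 + X)))
√(G(46, a(-9, -7)) - 27356) = √((-91 - 1*(-7))/(7*(-21 + 46)) - 27356) = √((⅐)*(-91 + 7)/25 - 27356) = √((⅐)*(1/25)*(-84) - 27356) = √(-12/25 - 27356) = √(-683912/25) = 2*I*√170978/5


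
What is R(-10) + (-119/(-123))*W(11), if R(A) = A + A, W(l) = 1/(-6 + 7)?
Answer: -2341/123 ≈ -19.033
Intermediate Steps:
W(l) = 1 (W(l) = 1/1 = 1)
R(A) = 2*A
R(-10) + (-119/(-123))*W(11) = 2*(-10) - 119/(-123)*1 = -20 - 119*(-1/123)*1 = -20 + (119/123)*1 = -20 + 119/123 = -2341/123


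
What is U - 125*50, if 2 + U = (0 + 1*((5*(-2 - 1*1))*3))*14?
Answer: -6882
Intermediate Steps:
U = -632 (U = -2 + (0 + 1*((5*(-2 - 1*1))*3))*14 = -2 + (0 + 1*((5*(-2 - 1))*3))*14 = -2 + (0 + 1*((5*(-3))*3))*14 = -2 + (0 + 1*(-15*3))*14 = -2 + (0 + 1*(-45))*14 = -2 + (0 - 45)*14 = -2 - 45*14 = -2 - 630 = -632)
U - 125*50 = -632 - 125*50 = -632 - 6250 = -6882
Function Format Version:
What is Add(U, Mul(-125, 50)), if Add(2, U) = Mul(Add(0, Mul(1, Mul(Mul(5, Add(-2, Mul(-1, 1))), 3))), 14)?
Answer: -6882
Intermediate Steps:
U = -632 (U = Add(-2, Mul(Add(0, Mul(1, Mul(Mul(5, Add(-2, Mul(-1, 1))), 3))), 14)) = Add(-2, Mul(Add(0, Mul(1, Mul(Mul(5, Add(-2, -1)), 3))), 14)) = Add(-2, Mul(Add(0, Mul(1, Mul(Mul(5, -3), 3))), 14)) = Add(-2, Mul(Add(0, Mul(1, Mul(-15, 3))), 14)) = Add(-2, Mul(Add(0, Mul(1, -45)), 14)) = Add(-2, Mul(Add(0, -45), 14)) = Add(-2, Mul(-45, 14)) = Add(-2, -630) = -632)
Add(U, Mul(-125, 50)) = Add(-632, Mul(-125, 50)) = Add(-632, -6250) = -6882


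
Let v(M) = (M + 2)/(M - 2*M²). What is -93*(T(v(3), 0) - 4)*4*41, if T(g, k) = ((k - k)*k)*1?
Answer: 61008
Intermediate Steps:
v(M) = (2 + M)/(M - 2*M²)
T(g, k) = 0 (T(g, k) = (0*k)*1 = 0*1 = 0)
-93*(T(v(3), 0) - 4)*4*41 = -93*(0 - 4)*4*41 = -(-372)*4*41 = -93*(-16)*41 = 1488*41 = 61008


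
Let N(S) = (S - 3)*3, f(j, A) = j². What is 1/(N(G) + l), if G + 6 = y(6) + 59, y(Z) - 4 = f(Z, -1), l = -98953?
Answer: -1/98683 ≈ -1.0133e-5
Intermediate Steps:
y(Z) = 4 + Z²
G = 93 (G = -6 + ((4 + 6²) + 59) = -6 + ((4 + 36) + 59) = -6 + (40 + 59) = -6 + 99 = 93)
N(S) = -9 + 3*S (N(S) = (-3 + S)*3 = -9 + 3*S)
1/(N(G) + l) = 1/((-9 + 3*93) - 98953) = 1/((-9 + 279) - 98953) = 1/(270 - 98953) = 1/(-98683) = -1/98683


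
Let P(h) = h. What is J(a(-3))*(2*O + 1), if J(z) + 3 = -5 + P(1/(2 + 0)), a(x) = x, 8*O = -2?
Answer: -15/4 ≈ -3.7500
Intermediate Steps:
O = -¼ (O = (⅛)*(-2) = -¼ ≈ -0.25000)
J(z) = -15/2 (J(z) = -3 + (-5 + 1/(2 + 0)) = -3 + (-5 + 1/2) = -3 + (-5 + ½) = -3 - 9/2 = -15/2)
J(a(-3))*(2*O + 1) = -15*(2*(-¼) + 1)/2 = -15*(-½ + 1)/2 = -15/2*½ = -15/4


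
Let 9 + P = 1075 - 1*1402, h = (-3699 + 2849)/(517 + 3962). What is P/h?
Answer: 752472/425 ≈ 1770.5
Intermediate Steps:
h = -850/4479 ≈ -0.18977
P = -336 (P = -9 + (1075 - 1*1402) = -9 + (1075 - 1402) = -9 - 327 = -336)
P/h = -336/(-850/4479) = -336*(-4479/850) = 752472/425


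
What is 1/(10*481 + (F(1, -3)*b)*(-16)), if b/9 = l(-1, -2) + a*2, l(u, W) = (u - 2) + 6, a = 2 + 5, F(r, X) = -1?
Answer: 1/7258 ≈ 0.00013778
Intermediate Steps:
a = 7
l(u, W) = 4 + u (l(u, W) = (-2 + u) + 6 = 4 + u)
b = 153 (b = 9*((4 - 1) + 7*2) = 9*(3 + 14) = 9*17 = 153)
1/(10*481 + (F(1, -3)*b)*(-16)) = 1/(10*481 - 1*153*(-16)) = 1/(4810 - 153*(-16)) = 1/(4810 + 2448) = 1/7258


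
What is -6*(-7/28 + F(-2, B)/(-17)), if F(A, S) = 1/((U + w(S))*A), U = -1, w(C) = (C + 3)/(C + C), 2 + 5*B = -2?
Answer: 1017/646 ≈ 1.5743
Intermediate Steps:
B = -⅘ (B = -⅖ + (⅕)*(-2) = -⅖ - ⅖ = -⅘ ≈ -0.80000)
w(C) = (3 + C)/(2*C) (w(C) = (3 + C)/((2*C)) = (3 + C)*(1/(2*C)) = (3 + C)/(2*C))
F(A, S) = 1/(A*(-1 + (3 + S)/(2*S))) (F(A, S) = 1/((-1 + (3 + S)/(2*S))*A) = 1/(A*(-1 + (3 + S)/(2*S))))
-6*(-7/28 + F(-2, B)/(-17)) = -6*(-7/28 - 2*(-⅘)/(-2*(-3 - ⅘))/(-17)) = -6*(-7*1/28 - 2*(-⅘)*(-½)/(-19/5)*(-1/17)) = -6*(-¼ - 2*(-⅘)*(-½)*(-5/19)*(-1/17)) = -6*(-¼ + (4/19)*(-1/17)) = -6*(-¼ - 4/323) = -6*(-339/1292) = 1017/646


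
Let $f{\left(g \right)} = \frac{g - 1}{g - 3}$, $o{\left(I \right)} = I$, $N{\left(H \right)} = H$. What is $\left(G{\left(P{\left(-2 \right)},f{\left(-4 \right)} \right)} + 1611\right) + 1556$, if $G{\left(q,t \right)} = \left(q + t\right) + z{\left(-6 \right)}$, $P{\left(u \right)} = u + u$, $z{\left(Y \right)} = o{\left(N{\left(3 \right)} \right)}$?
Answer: $\frac{22167}{7} \approx 3166.7$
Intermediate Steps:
$z{\left(Y \right)} = 3$
$f{\left(g \right)} = \frac{-1 + g}{-3 + g}$
$P{\left(u \right)} = 2 u$
$G{\left(q,t \right)} = 3 + q + t$ ($G{\left(q,t \right)} = \left(q + t\right) + 3 = 3 + q + t$)
$\left(G{\left(P{\left(-2 \right)},f{\left(-4 \right)} \right)} + 1611\right) + 1556 = \left(\left(3 + 2 \left(-2\right) + \frac{-1 - 4}{-3 - 4}\right) + 1611\right) + 1556 = \left(\left(3 - 4 + \frac{1}{-7} \left(-5\right)\right) + 1611\right) + 1556 = \left(\left(3 - 4 - - \frac{5}{7}\right) + 1611\right) + 1556 = \left(\left(3 - 4 + \frac{5}{7}\right) + 1611\right) + 1556 = \left(- \frac{2}{7} + 1611\right) + 1556 = \frac{11275}{7} + 1556 = \frac{22167}{7}$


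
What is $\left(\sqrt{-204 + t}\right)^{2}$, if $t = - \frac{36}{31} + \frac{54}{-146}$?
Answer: $- \frac{465117}{2263} \approx -205.53$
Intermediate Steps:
$t = - \frac{3465}{2263}$ ($t = \left(-36\right) \frac{1}{31} + 54 \left(- \frac{1}{146}\right) = - \frac{36}{31} - \frac{27}{73} = - \frac{3465}{2263} \approx -1.5312$)
$\left(\sqrt{-204 + t}\right)^{2} = \left(\sqrt{-204 - \frac{3465}{2263}}\right)^{2} = \left(\sqrt{- \frac{465117}{2263}}\right)^{2} = \left(\frac{i \sqrt{1052559771}}{2263}\right)^{2} = - \frac{465117}{2263}$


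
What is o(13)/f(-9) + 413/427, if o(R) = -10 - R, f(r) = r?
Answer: 1934/549 ≈ 3.5228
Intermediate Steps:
o(13)/f(-9) + 413/427 = (-10 - 1*13)/(-9) + 413/427 = (-10 - 13)*(-⅑) + 413*(1/427) = -23*(-⅑) + 59/61 = 23/9 + 59/61 = 1934/549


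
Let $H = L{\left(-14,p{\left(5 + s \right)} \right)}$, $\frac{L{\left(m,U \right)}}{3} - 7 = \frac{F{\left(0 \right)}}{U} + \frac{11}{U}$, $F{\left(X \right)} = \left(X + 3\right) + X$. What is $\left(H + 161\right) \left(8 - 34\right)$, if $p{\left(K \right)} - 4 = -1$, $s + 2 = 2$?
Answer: $-5096$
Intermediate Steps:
$s = 0$ ($s = -2 + 2 = 0$)
$p{\left(K \right)} = 3$ ($p{\left(K \right)} = 4 - 1 = 3$)
$F{\left(X \right)} = 3 + 2 X$ ($F{\left(X \right)} = \left(3 + X\right) + X = 3 + 2 X$)
$L{\left(m,U \right)} = 21 + \frac{42}{U}$ ($L{\left(m,U \right)} = 21 + 3 \left(\frac{3 + 2 \cdot 0}{U} + \frac{11}{U}\right) = 21 + 3 \left(\frac{3 + 0}{U} + \frac{11}{U}\right) = 21 + 3 \left(\frac{3}{U} + \frac{11}{U}\right) = 21 + 3 \frac{14}{U} = 21 + \frac{42}{U}$)
$H = 35$ ($H = 21 + \frac{42}{3} = 21 + 42 \cdot \frac{1}{3} = 21 + 14 = 35$)
$\left(H + 161\right) \left(8 - 34\right) = \left(35 + 161\right) \left(8 - 34\right) = 196 \left(-26\right) = -5096$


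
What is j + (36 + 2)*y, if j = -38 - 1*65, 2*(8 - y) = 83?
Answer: -1376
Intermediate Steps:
y = -67/2 (y = 8 - 1/2*83 = 8 - 83/2 = -67/2 ≈ -33.500)
j = -103 (j = -38 - 65 = -103)
j + (36 + 2)*y = -103 + (36 + 2)*(-67/2) = -103 + 38*(-67/2) = -103 - 1273 = -1376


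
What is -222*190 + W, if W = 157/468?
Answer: -19740083/468 ≈ -42180.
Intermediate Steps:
W = 157/468 (W = 157*(1/468) = 157/468 ≈ 0.33547)
-222*190 + W = -222*190 + 157/468 = -42180 + 157/468 = -19740083/468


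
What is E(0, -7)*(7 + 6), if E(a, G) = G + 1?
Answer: -78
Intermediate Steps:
E(a, G) = 1 + G
E(0, -7)*(7 + 6) = (1 - 7)*(7 + 6) = -6*13 = -78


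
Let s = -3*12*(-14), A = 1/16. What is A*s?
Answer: 63/2 ≈ 31.500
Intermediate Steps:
A = 1/16 ≈ 0.062500
s = 504 (s = -36*(-14) = 504)
A*s = (1/16)*504 = 63/2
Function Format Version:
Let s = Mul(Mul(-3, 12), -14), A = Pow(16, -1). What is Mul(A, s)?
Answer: Rational(63, 2) ≈ 31.500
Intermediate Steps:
A = Rational(1, 16) ≈ 0.062500
s = 504 (s = Mul(-36, -14) = 504)
Mul(A, s) = Mul(Rational(1, 16), 504) = Rational(63, 2)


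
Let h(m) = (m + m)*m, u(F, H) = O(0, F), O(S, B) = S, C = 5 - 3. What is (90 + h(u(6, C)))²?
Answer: 8100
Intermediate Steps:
C = 2
u(F, H) = 0
h(m) = 2*m² (h(m) = (2*m)*m = 2*m²)
(90 + h(u(6, C)))² = (90 + 2*0²)² = (90 + 2*0)² = (90 + 0)² = 90² = 8100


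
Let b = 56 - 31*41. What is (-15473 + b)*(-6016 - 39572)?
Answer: 760772544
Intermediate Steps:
b = -1215 (b = 56 - 1271 = -1215)
(-15473 + b)*(-6016 - 39572) = (-15473 - 1215)*(-6016 - 39572) = -16688*(-45588) = 760772544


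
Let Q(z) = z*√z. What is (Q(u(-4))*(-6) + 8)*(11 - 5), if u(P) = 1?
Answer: 12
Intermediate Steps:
Q(z) = z^(3/2)
(Q(u(-4))*(-6) + 8)*(11 - 5) = (1^(3/2)*(-6) + 8)*(11 - 5) = (1*(-6) + 8)*6 = (-6 + 8)*6 = 2*6 = 12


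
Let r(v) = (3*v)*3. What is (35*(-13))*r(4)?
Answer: -16380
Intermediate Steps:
r(v) = 9*v
(35*(-13))*r(4) = (35*(-13))*(9*4) = -455*36 = -16380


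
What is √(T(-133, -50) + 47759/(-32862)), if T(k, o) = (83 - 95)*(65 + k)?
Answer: √879637955646/32862 ≈ 28.540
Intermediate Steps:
T(k, o) = -780 - 12*k (T(k, o) = -12*(65 + k) = -780 - 12*k)
√(T(-133, -50) + 47759/(-32862)) = √((-780 - 12*(-133)) + 47759/(-32862)) = √((-780 + 1596) + 47759*(-1/32862)) = √(816 - 47759/32862) = √(26767633/32862) = √879637955646/32862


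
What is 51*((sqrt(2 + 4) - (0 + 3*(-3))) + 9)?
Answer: 918 + 51*sqrt(6) ≈ 1042.9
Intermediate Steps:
51*((sqrt(2 + 4) - (0 + 3*(-3))) + 9) = 51*((sqrt(6) - (0 - 9)) + 9) = 51*((sqrt(6) - 1*(-9)) + 9) = 51*((sqrt(6) + 9) + 9) = 51*((9 + sqrt(6)) + 9) = 51*(18 + sqrt(6)) = 918 + 51*sqrt(6)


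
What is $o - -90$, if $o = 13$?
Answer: $103$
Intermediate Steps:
$o - -90 = 13 - -90 = 13 + 90 = 103$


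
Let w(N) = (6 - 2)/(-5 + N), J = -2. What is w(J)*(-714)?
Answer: 408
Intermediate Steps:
w(N) = 4/(-5 + N)
w(J)*(-714) = (4/(-5 - 2))*(-714) = (4/(-7))*(-714) = (4*(-⅐))*(-714) = -4/7*(-714) = 408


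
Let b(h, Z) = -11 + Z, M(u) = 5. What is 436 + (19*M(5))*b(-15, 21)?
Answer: 1386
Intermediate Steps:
436 + (19*M(5))*b(-15, 21) = 436 + (19*5)*(-11 + 21) = 436 + 95*10 = 436 + 950 = 1386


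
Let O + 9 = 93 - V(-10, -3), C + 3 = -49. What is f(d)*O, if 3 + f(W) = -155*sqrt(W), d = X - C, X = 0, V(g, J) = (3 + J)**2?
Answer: -252 - 26040*sqrt(13) ≈ -94141.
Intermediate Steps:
C = -52 (C = -3 - 49 = -52)
d = 52 (d = 0 - 1*(-52) = 0 + 52 = 52)
O = 84 (O = -9 + (93 - (3 - 3)**2) = -9 + (93 - 1*0**2) = -9 + (93 - 1*0) = -9 + (93 + 0) = -9 + 93 = 84)
f(W) = -3 - 155*sqrt(W)
f(d)*O = (-3 - 310*sqrt(13))*84 = -252 - 26040*sqrt(13)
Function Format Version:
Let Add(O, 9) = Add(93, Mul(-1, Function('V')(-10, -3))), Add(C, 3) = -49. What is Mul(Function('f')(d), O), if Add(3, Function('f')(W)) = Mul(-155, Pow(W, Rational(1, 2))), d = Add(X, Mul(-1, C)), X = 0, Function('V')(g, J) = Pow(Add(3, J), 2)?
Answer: Add(-252, Mul(-26040, Pow(13, Rational(1, 2)))) ≈ -94141.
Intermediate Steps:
C = -52 (C = Add(-3, -49) = -52)
d = 52 (d = Add(0, Mul(-1, -52)) = Add(0, 52) = 52)
O = 84 (O = Add(-9, Add(93, Mul(-1, Pow(Add(3, -3), 2)))) = Add(-9, Add(93, Mul(-1, Pow(0, 2)))) = Add(-9, Add(93, Mul(-1, 0))) = Add(-9, Add(93, 0)) = Add(-9, 93) = 84)
Function('f')(W) = Add(-3, Mul(-155, Pow(W, Rational(1, 2))))
Mul(Function('f')(d), O) = Mul(Add(-3, Mul(-155, Pow(52, Rational(1, 2)))), 84) = Mul(Add(-3, Mul(-155, Mul(2, Pow(13, Rational(1, 2))))), 84) = Mul(Add(-3, Mul(-310, Pow(13, Rational(1, 2)))), 84) = Add(-252, Mul(-26040, Pow(13, Rational(1, 2))))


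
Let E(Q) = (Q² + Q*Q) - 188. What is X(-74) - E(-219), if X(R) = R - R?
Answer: -95734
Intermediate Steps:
X(R) = 0
E(Q) = -188 + 2*Q² (E(Q) = (Q² + Q²) - 188 = 2*Q² - 188 = -188 + 2*Q²)
X(-74) - E(-219) = 0 - (-188 + 2*(-219)²) = 0 - (-188 + 2*47961) = 0 - (-188 + 95922) = 0 - 1*95734 = 0 - 95734 = -95734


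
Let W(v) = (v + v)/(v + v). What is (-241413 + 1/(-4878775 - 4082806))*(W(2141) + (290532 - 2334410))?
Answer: 4421809659297039658/8961581 ≈ 4.9342e+11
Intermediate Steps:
W(v) = 1 (W(v) = (2*v)/((2*v)) = (2*v)*(1/(2*v)) = 1)
(-241413 + 1/(-4878775 - 4082806))*(W(2141) + (290532 - 2334410)) = (-241413 + 1/(-4878775 - 4082806))*(1 + (290532 - 2334410)) = (-241413 + 1/(-8961581))*(1 - 2043878) = (-241413 - 1/8961581)*(-2043877) = -2163442153954/8961581*(-2043877) = 4421809659297039658/8961581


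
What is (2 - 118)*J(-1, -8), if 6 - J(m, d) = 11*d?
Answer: -10904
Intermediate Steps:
J(m, d) = 6 - 11*d
(2 - 118)*J(-1, -8) = (2 - 118)*(6 - 11*(-8)) = -116*(6 + 88) = -116*94 = -10904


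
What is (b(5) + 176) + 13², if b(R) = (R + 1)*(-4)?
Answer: 321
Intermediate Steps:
b(R) = -4 - 4*R (b(R) = (1 + R)*(-4) = -4 - 4*R)
(b(5) + 176) + 13² = ((-4 - 4*5) + 176) + 13² = ((-4 - 20) + 176) + 169 = (-24 + 176) + 169 = 152 + 169 = 321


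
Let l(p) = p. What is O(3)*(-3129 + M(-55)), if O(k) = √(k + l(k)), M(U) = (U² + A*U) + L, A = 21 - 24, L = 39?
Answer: 100*√6 ≈ 244.95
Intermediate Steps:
A = -3
M(U) = 39 + U² - 3*U (M(U) = (U² - 3*U) + 39 = 39 + U² - 3*U)
O(k) = √2*√k (O(k) = √(k + k) = √(2*k) = √2*√k)
O(3)*(-3129 + M(-55)) = (√2*√3)*(-3129 + (39 + (-55)² - 3*(-55))) = √6*(-3129 + (39 + 3025 + 165)) = √6*(-3129 + 3229) = √6*100 = 100*√6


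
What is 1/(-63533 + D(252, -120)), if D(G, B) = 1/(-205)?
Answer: -205/13024266 ≈ -1.5740e-5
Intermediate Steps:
D(G, B) = -1/205
1/(-63533 + D(252, -120)) = 1/(-63533 - 1/205) = 1/(-13024266/205) = -205/13024266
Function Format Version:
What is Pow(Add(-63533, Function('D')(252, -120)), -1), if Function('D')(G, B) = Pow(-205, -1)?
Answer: Rational(-205, 13024266) ≈ -1.5740e-5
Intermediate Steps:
Function('D')(G, B) = Rational(-1, 205)
Pow(Add(-63533, Function('D')(252, -120)), -1) = Pow(Add(-63533, Rational(-1, 205)), -1) = Pow(Rational(-13024266, 205), -1) = Rational(-205, 13024266)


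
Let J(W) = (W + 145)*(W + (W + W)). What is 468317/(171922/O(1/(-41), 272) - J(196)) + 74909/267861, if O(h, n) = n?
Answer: -15024104090989/7281299581347 ≈ -2.0634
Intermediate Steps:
J(W) = 3*W*(145 + W) (J(W) = (145 + W)*(W + 2*W) = (145 + W)*(3*W) = 3*W*(145 + W))
468317/(171922/O(1/(-41), 272) - J(196)) + 74909/267861 = 468317/(171922/272 - 3*196*(145 + 196)) + 74909/267861 = 468317/(171922*(1/272) - 3*196*341) + 74909*(1/267861) = 468317/(85961/136 - 1*200508) + 74909/267861 = 468317/(85961/136 - 200508) + 74909/267861 = 468317/(-27183127/136) + 74909/267861 = 468317*(-136/27183127) + 74909/267861 = -63691112/27183127 + 74909/267861 = -15024104090989/7281299581347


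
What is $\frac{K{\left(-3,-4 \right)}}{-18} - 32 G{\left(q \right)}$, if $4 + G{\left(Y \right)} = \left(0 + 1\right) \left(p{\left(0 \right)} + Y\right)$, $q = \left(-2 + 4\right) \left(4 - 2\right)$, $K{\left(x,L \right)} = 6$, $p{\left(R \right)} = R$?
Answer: $- \frac{1}{3} \approx -0.33333$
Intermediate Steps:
$q = 4$ ($q = 2 \cdot 2 = 4$)
$G{\left(Y \right)} = -4 + Y$ ($G{\left(Y \right)} = -4 + \left(0 + 1\right) \left(0 + Y\right) = -4 + 1 Y = -4 + Y$)
$\frac{K{\left(-3,-4 \right)}}{-18} - 32 G{\left(q \right)} = \frac{6}{-18} - 32 \left(-4 + 4\right) = 6 \left(- \frac{1}{18}\right) - 0 = - \frac{1}{3} + 0 = - \frac{1}{3}$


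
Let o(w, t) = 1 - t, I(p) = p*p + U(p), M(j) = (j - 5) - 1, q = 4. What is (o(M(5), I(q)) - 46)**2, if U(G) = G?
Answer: 4225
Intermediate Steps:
M(j) = -6 + j (M(j) = (-5 + j) - 1 = -6 + j)
I(p) = p + p**2 (I(p) = p*p + p = p**2 + p = p + p**2)
(o(M(5), I(q)) - 46)**2 = ((1 - 4*(1 + 4)) - 46)**2 = ((1 - 4*5) - 46)**2 = ((1 - 1*20) - 46)**2 = ((1 - 20) - 46)**2 = (-19 - 46)**2 = (-65)**2 = 4225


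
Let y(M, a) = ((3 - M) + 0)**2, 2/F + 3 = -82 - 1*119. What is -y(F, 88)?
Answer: -94249/10404 ≈ -9.0589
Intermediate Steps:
F = -1/102 (F = 2/(-3 + (-82 - 1*119)) = 2/(-3 + (-82 - 119)) = 2/(-3 - 201) = 2/(-204) = 2*(-1/204) = -1/102 ≈ -0.0098039)
y(M, a) = (3 - M)**2
-y(F, 88) = -(-3 - 1/102)**2 = -(-307/102)**2 = -1*94249/10404 = -94249/10404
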